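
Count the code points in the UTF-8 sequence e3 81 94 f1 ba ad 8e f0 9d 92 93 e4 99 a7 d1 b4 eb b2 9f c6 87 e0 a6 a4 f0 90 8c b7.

9

Byte at offset 0: 0xE3 = 11100011 → 3-byte char (#1). Advance 3.
Byte at offset 3: 0xF1 = 11110001 → 4-byte char (#2). Advance 4.
Byte at offset 7: 0xF0 = 11110000 → 4-byte char (#3). Advance 4.
Byte at offset 11: 0xE4 = 11100100 → 3-byte char (#4). Advance 3.
Byte at offset 14: 0xD1 = 11010001 → 2-byte char (#5). Advance 2.
Byte at offset 16: 0xEB = 11101011 → 3-byte char (#6). Advance 3.
Byte at offset 19: 0xC6 = 11000110 → 2-byte char (#7). Advance 2.
Byte at offset 21: 0xE0 = 11100000 → 3-byte char (#8). Advance 3.
Byte at offset 24: 0xF0 = 11110000 → 4-byte char (#9). Advance 4.
Reached end at offset 28 after 9 code points.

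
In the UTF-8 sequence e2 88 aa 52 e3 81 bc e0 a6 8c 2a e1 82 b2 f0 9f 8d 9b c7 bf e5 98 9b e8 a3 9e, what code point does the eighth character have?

Offset 0: leading byte 0xE2 = 11100010 → 3-byte char #1 = E2 88 AA.
Offset 3: leading byte 0x52 = 01010010 → 1-byte char #2 = 52.
Offset 4: leading byte 0xE3 = 11100011 → 3-byte char #3 = E3 81 BC.
Offset 7: leading byte 0xE0 = 11100000 → 3-byte char #4 = E0 A6 8C.
Offset 10: leading byte 0x2A = 00101010 → 1-byte char #5 = 2A.
Offset 11: leading byte 0xE1 = 11100001 → 3-byte char #6 = E1 82 B2.
Offset 14: leading byte 0xF0 = 11110000 → 4-byte char #7 = F0 9F 8D 9B.
Offset 18: leading byte 0xC7 = 11000111 → 2-byte char #8 = C7 BF.
Leading byte 0xC7 = 11000111 matches 110xxxxx → 2-byte sequence.
Byte 1: 0xC7 = 11000111, payload 00111 (5 bits).
Byte 2: 0xBF = 10111111 (10xxxxxx ✓), payload 111111.
Concatenate: 00111111111 = 0x1FF (11 bits → U+01FF).

U+01FF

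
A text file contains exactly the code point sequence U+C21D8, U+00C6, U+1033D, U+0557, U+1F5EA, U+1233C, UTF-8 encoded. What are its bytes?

U+C21D8: 4-byte form → F3 82 87 98.
U+00C6: 2-byte form → C3 86.
U+1033D: 4-byte form → F0 90 8C BD.
U+0557: 2-byte form → D5 97.
U+1F5EA: 4-byte form → F0 9F 97 AA.
U+1233C: 4-byte form → F0 92 8C BC.
Concatenated (20 bytes): F3 82 87 98 C3 86 F0 90 8C BD D5 97 F0 9F 97 AA F0 92 8C BC.

F3 82 87 98 C3 86 F0 90 8C BD D5 97 F0 9F 97 AA F0 92 8C BC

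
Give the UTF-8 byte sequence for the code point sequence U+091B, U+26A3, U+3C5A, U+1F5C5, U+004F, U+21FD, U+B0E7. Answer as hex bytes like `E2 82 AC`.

E0 A4 9B E2 9A A3 E3 B1 9A F0 9F 97 85 4F E2 87 BD EB 83 A7

U+091B: 3-byte form → E0 A4 9B.
U+26A3: 3-byte form → E2 9A A3.
U+3C5A: 3-byte form → E3 B1 9A.
U+1F5C5: 4-byte form → F0 9F 97 85.
U+004F: 1-byte form → 4F.
U+21FD: 3-byte form → E2 87 BD.
U+B0E7: 3-byte form → EB 83 A7.
Concatenated (20 bytes): E0 A4 9B E2 9A A3 E3 B1 9A F0 9F 97 85 4F E2 87 BD EB 83 A7.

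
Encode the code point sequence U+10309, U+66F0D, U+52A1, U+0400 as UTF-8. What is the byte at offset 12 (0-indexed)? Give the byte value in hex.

U+10309 → 4-byte form F0 90 8C 89 at offsets 0–3.
U+66F0D → 4-byte form F1 A6 BC 8D at offsets 4–7.
U+52A1 → 3-byte form E5 8A A1 at offsets 8–10.
U+0400 → 2-byte form D0 80 at offsets 11–12.
Offset 12 falls in char 4's range; it's byte 2 of D0 80 = 0x80.

0x80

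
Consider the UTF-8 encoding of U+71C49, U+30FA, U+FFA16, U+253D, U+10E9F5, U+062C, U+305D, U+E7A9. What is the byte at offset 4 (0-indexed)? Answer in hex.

0xE3

U+71C49 → 4-byte form F1 B1 B1 89 at offsets 0–3.
U+30FA → 3-byte form E3 83 BA at offsets 4–6.
Offset 4 falls in char 2's range; it's byte 1 of E3 83 BA = 0xE3.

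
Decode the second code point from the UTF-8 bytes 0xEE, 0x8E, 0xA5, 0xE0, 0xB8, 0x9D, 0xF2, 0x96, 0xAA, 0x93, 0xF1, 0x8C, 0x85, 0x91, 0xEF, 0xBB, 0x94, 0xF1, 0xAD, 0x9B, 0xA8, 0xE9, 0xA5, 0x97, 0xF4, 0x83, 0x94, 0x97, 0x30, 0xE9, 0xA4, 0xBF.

Offset 0: leading byte 0xEE = 11101110 → 3-byte char #1 = EE 8E A5.
Offset 3: leading byte 0xE0 = 11100000 → 3-byte char #2 = E0 B8 9D.
Leading byte 0xE0 = 11100000 matches 1110xxxx → 3-byte sequence.
Byte 1: 0xE0 = 11100000, payload 0000 (4 bits).
Byte 2: 0xB8 = 10111000 (10xxxxxx ✓), payload 111000.
Byte 3: 0x9D = 10011101 (10xxxxxx ✓), payload 011101.
Concatenate: 0000111000011101 = 0xE1D (16 bits → U+0E1D).

U+0E1D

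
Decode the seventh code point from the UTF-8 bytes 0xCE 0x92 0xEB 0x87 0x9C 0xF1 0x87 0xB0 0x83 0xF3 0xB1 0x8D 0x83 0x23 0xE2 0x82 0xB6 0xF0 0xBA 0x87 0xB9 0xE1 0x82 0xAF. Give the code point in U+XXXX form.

U+3A1F9

Offset 0: leading byte 0xCE = 11001110 → 2-byte char #1 = CE 92.
Offset 2: leading byte 0xEB = 11101011 → 3-byte char #2 = EB 87 9C.
Offset 5: leading byte 0xF1 = 11110001 → 4-byte char #3 = F1 87 B0 83.
Offset 9: leading byte 0xF3 = 11110011 → 4-byte char #4 = F3 B1 8D 83.
Offset 13: leading byte 0x23 = 00100011 → 1-byte char #5 = 23.
Offset 14: leading byte 0xE2 = 11100010 → 3-byte char #6 = E2 82 B6.
Offset 17: leading byte 0xF0 = 11110000 → 4-byte char #7 = F0 BA 87 B9.
Leading byte 0xF0 = 11110000 matches 11110xxx → 4-byte sequence.
Byte 1: 0xF0 = 11110000, payload 000 (3 bits).
Byte 2: 0xBA = 10111010 (10xxxxxx ✓), payload 111010.
Byte 3: 0x87 = 10000111 (10xxxxxx ✓), payload 000111.
Byte 4: 0xB9 = 10111001 (10xxxxxx ✓), payload 111001.
Concatenate: 000111010000111111001 = 0x3A1F9 (21 bits → U+3A1F9).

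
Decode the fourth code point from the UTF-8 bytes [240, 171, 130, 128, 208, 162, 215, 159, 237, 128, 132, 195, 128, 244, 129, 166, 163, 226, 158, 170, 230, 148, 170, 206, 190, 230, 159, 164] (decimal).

U+D004

Offset 0: leading byte 0xF0 = 11110000 → 4-byte char #1 = F0 AB 82 80.
Offset 4: leading byte 0xD0 = 11010000 → 2-byte char #2 = D0 A2.
Offset 6: leading byte 0xD7 = 11010111 → 2-byte char #3 = D7 9F.
Offset 8: leading byte 0xED = 11101101 → 3-byte char #4 = ED 80 84.
Leading byte 0xED = 11101101 matches 1110xxxx → 3-byte sequence.
Byte 1: 0xED = 11101101, payload 1101 (4 bits).
Byte 2: 0x80 = 10000000 (10xxxxxx ✓), payload 000000.
Byte 3: 0x84 = 10000100 (10xxxxxx ✓), payload 000100.
Concatenate: 1101000000000100 = 0xD004 (16 bits → U+D004).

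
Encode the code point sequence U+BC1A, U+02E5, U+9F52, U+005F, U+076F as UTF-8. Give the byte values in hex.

EB B0 9A CB A5 E9 BD 92 5F DD AF

U+BC1A: 3-byte form → EB B0 9A.
U+02E5: 2-byte form → CB A5.
U+9F52: 3-byte form → E9 BD 92.
U+005F: 1-byte form → 5F.
U+076F: 2-byte form → DD AF.
Concatenated (11 bytes): EB B0 9A CB A5 E9 BD 92 5F DD AF.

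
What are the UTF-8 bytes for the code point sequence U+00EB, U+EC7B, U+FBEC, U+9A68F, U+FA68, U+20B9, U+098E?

U+00EB: 2-byte form → C3 AB.
U+EC7B: 3-byte form → EE B1 BB.
U+FBEC: 3-byte form → EF AF AC.
U+9A68F: 4-byte form → F2 9A 9A 8F.
U+FA68: 3-byte form → EF A9 A8.
U+20B9: 3-byte form → E2 82 B9.
U+098E: 3-byte form → E0 A6 8E.
Concatenated (21 bytes): C3 AB EE B1 BB EF AF AC F2 9A 9A 8F EF A9 A8 E2 82 B9 E0 A6 8E.

C3 AB EE B1 BB EF AF AC F2 9A 9A 8F EF A9 A8 E2 82 B9 E0 A6 8E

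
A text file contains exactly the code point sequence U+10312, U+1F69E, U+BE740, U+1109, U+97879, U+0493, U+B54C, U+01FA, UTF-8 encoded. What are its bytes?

F0 90 8C 92 F0 9F 9A 9E F2 BE 9D 80 E1 84 89 F2 97 A1 B9 D2 93 EB 95 8C C7 BA

U+10312: 4-byte form → F0 90 8C 92.
U+1F69E: 4-byte form → F0 9F 9A 9E.
U+BE740: 4-byte form → F2 BE 9D 80.
U+1109: 3-byte form → E1 84 89.
U+97879: 4-byte form → F2 97 A1 B9.
U+0493: 2-byte form → D2 93.
U+B54C: 3-byte form → EB 95 8C.
U+01FA: 2-byte form → C7 BA.
Concatenated (26 bytes): F0 90 8C 92 F0 9F 9A 9E F2 BE 9D 80 E1 84 89 F2 97 A1 B9 D2 93 EB 95 8C C7 BA.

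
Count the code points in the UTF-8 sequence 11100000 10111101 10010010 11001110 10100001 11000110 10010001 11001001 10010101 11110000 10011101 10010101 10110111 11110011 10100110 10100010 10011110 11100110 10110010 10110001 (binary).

7

Byte at offset 0: 0xE0 = 11100000 → 3-byte char (#1). Advance 3.
Byte at offset 3: 0xCE = 11001110 → 2-byte char (#2). Advance 2.
Byte at offset 5: 0xC6 = 11000110 → 2-byte char (#3). Advance 2.
Byte at offset 7: 0xC9 = 11001001 → 2-byte char (#4). Advance 2.
Byte at offset 9: 0xF0 = 11110000 → 4-byte char (#5). Advance 4.
Byte at offset 13: 0xF3 = 11110011 → 4-byte char (#6). Advance 4.
Byte at offset 17: 0xE6 = 11100110 → 3-byte char (#7). Advance 3.
Reached end at offset 20 after 7 code points.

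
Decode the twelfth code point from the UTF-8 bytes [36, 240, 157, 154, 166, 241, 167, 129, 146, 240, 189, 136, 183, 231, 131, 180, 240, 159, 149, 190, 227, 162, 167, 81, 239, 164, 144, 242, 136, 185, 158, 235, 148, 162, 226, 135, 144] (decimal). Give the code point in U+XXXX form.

U+21D0

Offset 0: leading byte 0x24 = 00100100 → 1-byte char #1 = 24.
Offset 1: leading byte 0xF0 = 11110000 → 4-byte char #2 = F0 9D 9A A6.
Offset 5: leading byte 0xF1 = 11110001 → 4-byte char #3 = F1 A7 81 92.
Offset 9: leading byte 0xF0 = 11110000 → 4-byte char #4 = F0 BD 88 B7.
Offset 13: leading byte 0xE7 = 11100111 → 3-byte char #5 = E7 83 B4.
Offset 16: leading byte 0xF0 = 11110000 → 4-byte char #6 = F0 9F 95 BE.
Offset 20: leading byte 0xE3 = 11100011 → 3-byte char #7 = E3 A2 A7.
Offset 23: leading byte 0x51 = 01010001 → 1-byte char #8 = 51.
Offset 24: leading byte 0xEF = 11101111 → 3-byte char #9 = EF A4 90.
Offset 27: leading byte 0xF2 = 11110010 → 4-byte char #10 = F2 88 B9 9E.
Offset 31: leading byte 0xEB = 11101011 → 3-byte char #11 = EB 94 A2.
Offset 34: leading byte 0xE2 = 11100010 → 3-byte char #12 = E2 87 90.
Leading byte 0xE2 = 11100010 matches 1110xxxx → 3-byte sequence.
Byte 1: 0xE2 = 11100010, payload 0010 (4 bits).
Byte 2: 0x87 = 10000111 (10xxxxxx ✓), payload 000111.
Byte 3: 0x90 = 10010000 (10xxxxxx ✓), payload 010000.
Concatenate: 0010000111010000 = 0x21D0 (16 bits → U+21D0).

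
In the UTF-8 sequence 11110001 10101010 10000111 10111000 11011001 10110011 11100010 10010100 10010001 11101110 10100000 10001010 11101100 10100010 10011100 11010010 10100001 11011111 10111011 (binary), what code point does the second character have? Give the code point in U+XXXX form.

Offset 0: leading byte 0xF1 = 11110001 → 4-byte char #1 = F1 AA 87 B8.
Offset 4: leading byte 0xD9 = 11011001 → 2-byte char #2 = D9 B3.
Leading byte 0xD9 = 11011001 matches 110xxxxx → 2-byte sequence.
Byte 1: 0xD9 = 11011001, payload 11001 (5 bits).
Byte 2: 0xB3 = 10110011 (10xxxxxx ✓), payload 110011.
Concatenate: 11001110011 = 0x673 (11 bits → U+0673).

U+0673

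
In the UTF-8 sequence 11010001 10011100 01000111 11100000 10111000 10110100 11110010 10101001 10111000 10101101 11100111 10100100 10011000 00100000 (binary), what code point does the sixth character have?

Offset 0: leading byte 0xD1 = 11010001 → 2-byte char #1 = D1 9C.
Offset 2: leading byte 0x47 = 01000111 → 1-byte char #2 = 47.
Offset 3: leading byte 0xE0 = 11100000 → 3-byte char #3 = E0 B8 B4.
Offset 6: leading byte 0xF2 = 11110010 → 4-byte char #4 = F2 A9 B8 AD.
Offset 10: leading byte 0xE7 = 11100111 → 3-byte char #5 = E7 A4 98.
Offset 13: leading byte 0x20 = 00100000 → 1-byte char #6 = 20.
Leading byte 0x20 = 00100000 matches 0xxxxxxx → 1-byte sequence.
Byte 1: 0x20 = 00100000, payload 0100000 (7 bits).
Concatenate: 0100000 = 0x20 (7 bits → U+0020).

U+0020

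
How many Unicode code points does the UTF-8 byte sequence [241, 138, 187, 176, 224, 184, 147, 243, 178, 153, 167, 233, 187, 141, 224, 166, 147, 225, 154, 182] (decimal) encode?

Byte at offset 0: 0xF1 = 11110001 → 4-byte char (#1). Advance 4.
Byte at offset 4: 0xE0 = 11100000 → 3-byte char (#2). Advance 3.
Byte at offset 7: 0xF3 = 11110011 → 4-byte char (#3). Advance 4.
Byte at offset 11: 0xE9 = 11101001 → 3-byte char (#4). Advance 3.
Byte at offset 14: 0xE0 = 11100000 → 3-byte char (#5). Advance 3.
Byte at offset 17: 0xE1 = 11100001 → 3-byte char (#6). Advance 3.
Reached end at offset 20 after 6 code points.

6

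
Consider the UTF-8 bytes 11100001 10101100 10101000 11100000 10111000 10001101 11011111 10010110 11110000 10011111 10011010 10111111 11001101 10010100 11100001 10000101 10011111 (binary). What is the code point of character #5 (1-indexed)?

U+0354

Offset 0: leading byte 0xE1 = 11100001 → 3-byte char #1 = E1 AC A8.
Offset 3: leading byte 0xE0 = 11100000 → 3-byte char #2 = E0 B8 8D.
Offset 6: leading byte 0xDF = 11011111 → 2-byte char #3 = DF 96.
Offset 8: leading byte 0xF0 = 11110000 → 4-byte char #4 = F0 9F 9A BF.
Offset 12: leading byte 0xCD = 11001101 → 2-byte char #5 = CD 94.
Leading byte 0xCD = 11001101 matches 110xxxxx → 2-byte sequence.
Byte 1: 0xCD = 11001101, payload 01101 (5 bits).
Byte 2: 0x94 = 10010100 (10xxxxxx ✓), payload 010100.
Concatenate: 01101010100 = 0x354 (11 bits → U+0354).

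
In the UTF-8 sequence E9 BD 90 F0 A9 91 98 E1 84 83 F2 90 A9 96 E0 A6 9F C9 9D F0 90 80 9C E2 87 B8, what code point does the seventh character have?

Offset 0: leading byte 0xE9 = 11101001 → 3-byte char #1 = E9 BD 90.
Offset 3: leading byte 0xF0 = 11110000 → 4-byte char #2 = F0 A9 91 98.
Offset 7: leading byte 0xE1 = 11100001 → 3-byte char #3 = E1 84 83.
Offset 10: leading byte 0xF2 = 11110010 → 4-byte char #4 = F2 90 A9 96.
Offset 14: leading byte 0xE0 = 11100000 → 3-byte char #5 = E0 A6 9F.
Offset 17: leading byte 0xC9 = 11001001 → 2-byte char #6 = C9 9D.
Offset 19: leading byte 0xF0 = 11110000 → 4-byte char #7 = F0 90 80 9C.
Leading byte 0xF0 = 11110000 matches 11110xxx → 4-byte sequence.
Byte 1: 0xF0 = 11110000, payload 000 (3 bits).
Byte 2: 0x90 = 10010000 (10xxxxxx ✓), payload 010000.
Byte 3: 0x80 = 10000000 (10xxxxxx ✓), payload 000000.
Byte 4: 0x9C = 10011100 (10xxxxxx ✓), payload 011100.
Concatenate: 000010000000000011100 = 0x1001C (21 bits → U+1001C).

U+1001C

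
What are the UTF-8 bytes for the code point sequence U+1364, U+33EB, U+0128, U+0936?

U+1364: 3-byte form → E1 8D A4.
U+33EB: 3-byte form → E3 8F AB.
U+0128: 2-byte form → C4 A8.
U+0936: 3-byte form → E0 A4 B6.
Concatenated (11 bytes): E1 8D A4 E3 8F AB C4 A8 E0 A4 B6.

E1 8D A4 E3 8F AB C4 A8 E0 A4 B6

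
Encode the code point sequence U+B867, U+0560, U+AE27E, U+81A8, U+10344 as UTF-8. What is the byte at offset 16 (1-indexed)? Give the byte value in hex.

1-indexed offset 16 is 0-indexed offset 15.
U+B867 → 3-byte form EB A1 A7 at offsets 0–2.
U+0560 → 2-byte form D5 A0 at offsets 3–4.
U+AE27E → 4-byte form F2 AE 89 BE at offsets 5–8.
U+81A8 → 3-byte form E8 86 A8 at offsets 9–11.
U+10344 → 4-byte form F0 90 8D 84 at offsets 12–15.
Offset 15 falls in char 5's range; it's byte 4 of F0 90 8D 84 = 0x84.

0x84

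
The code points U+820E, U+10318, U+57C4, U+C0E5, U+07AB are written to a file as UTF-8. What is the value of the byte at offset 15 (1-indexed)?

0xAB

1-indexed offset 15 is 0-indexed offset 14.
U+820E → 3-byte form E8 88 8E at offsets 0–2.
U+10318 → 4-byte form F0 90 8C 98 at offsets 3–6.
U+57C4 → 3-byte form E5 9F 84 at offsets 7–9.
U+C0E5 → 3-byte form EC 83 A5 at offsets 10–12.
U+07AB → 2-byte form DE AB at offsets 13–14.
Offset 14 falls in char 5's range; it's byte 2 of DE AB = 0xAB.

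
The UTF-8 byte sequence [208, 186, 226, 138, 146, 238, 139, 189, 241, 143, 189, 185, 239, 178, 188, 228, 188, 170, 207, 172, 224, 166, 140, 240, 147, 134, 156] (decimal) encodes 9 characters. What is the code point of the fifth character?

U+FCBC

Offset 0: leading byte 0xD0 = 11010000 → 2-byte char #1 = D0 BA.
Offset 2: leading byte 0xE2 = 11100010 → 3-byte char #2 = E2 8A 92.
Offset 5: leading byte 0xEE = 11101110 → 3-byte char #3 = EE 8B BD.
Offset 8: leading byte 0xF1 = 11110001 → 4-byte char #4 = F1 8F BD B9.
Offset 12: leading byte 0xEF = 11101111 → 3-byte char #5 = EF B2 BC.
Leading byte 0xEF = 11101111 matches 1110xxxx → 3-byte sequence.
Byte 1: 0xEF = 11101111, payload 1111 (4 bits).
Byte 2: 0xB2 = 10110010 (10xxxxxx ✓), payload 110010.
Byte 3: 0xBC = 10111100 (10xxxxxx ✓), payload 111100.
Concatenate: 1111110010111100 = 0xFCBC (16 bits → U+FCBC).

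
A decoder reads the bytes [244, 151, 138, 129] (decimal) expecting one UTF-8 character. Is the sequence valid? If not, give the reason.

Leading byte 0xF4 = 11110100 → 4-byte form.
Payload = 0x117281, which exceeds U+10FFFF, the maximum Unicode code point. (Leading bytes F5–FF, or F4 followed by ≥ 0x90, are invalid.)

invalid (encodes a value above U+10FFFF)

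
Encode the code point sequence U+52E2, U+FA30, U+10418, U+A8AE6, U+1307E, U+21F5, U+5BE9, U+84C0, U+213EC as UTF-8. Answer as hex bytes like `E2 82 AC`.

U+52E2: 3-byte form → E5 8B A2.
U+FA30: 3-byte form → EF A8 B0.
U+10418: 4-byte form → F0 90 90 98.
U+A8AE6: 4-byte form → F2 A8 AB A6.
U+1307E: 4-byte form → F0 93 81 BE.
U+21F5: 3-byte form → E2 87 B5.
U+5BE9: 3-byte form → E5 AF A9.
U+84C0: 3-byte form → E8 93 80.
U+213EC: 4-byte form → F0 A1 8F AC.
Concatenated (31 bytes): E5 8B A2 EF A8 B0 F0 90 90 98 F2 A8 AB A6 F0 93 81 BE E2 87 B5 E5 AF A9 E8 93 80 F0 A1 8F AC.

E5 8B A2 EF A8 B0 F0 90 90 98 F2 A8 AB A6 F0 93 81 BE E2 87 B5 E5 AF A9 E8 93 80 F0 A1 8F AC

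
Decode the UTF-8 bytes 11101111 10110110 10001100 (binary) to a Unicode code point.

U+FD8C

Leading byte 0xEF = 11101111 matches 1110xxxx → 3-byte sequence.
Byte 1: 0xEF = 11101111, payload 1111 (4 bits).
Byte 2: 0xB6 = 10110110 (10xxxxxx ✓), payload 110110.
Byte 3: 0x8C = 10001100 (10xxxxxx ✓), payload 001100.
Concatenate: 1111110110001100 = 0xFD8C (16 bits → U+FD8C).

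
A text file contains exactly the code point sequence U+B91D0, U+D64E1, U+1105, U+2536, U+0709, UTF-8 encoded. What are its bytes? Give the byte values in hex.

U+B91D0: 4-byte form → F2 B9 87 90.
U+D64E1: 4-byte form → F3 96 93 A1.
U+1105: 3-byte form → E1 84 85.
U+2536: 3-byte form → E2 94 B6.
U+0709: 2-byte form → DC 89.
Concatenated (16 bytes): F2 B9 87 90 F3 96 93 A1 E1 84 85 E2 94 B6 DC 89.

F2 B9 87 90 F3 96 93 A1 E1 84 85 E2 94 B6 DC 89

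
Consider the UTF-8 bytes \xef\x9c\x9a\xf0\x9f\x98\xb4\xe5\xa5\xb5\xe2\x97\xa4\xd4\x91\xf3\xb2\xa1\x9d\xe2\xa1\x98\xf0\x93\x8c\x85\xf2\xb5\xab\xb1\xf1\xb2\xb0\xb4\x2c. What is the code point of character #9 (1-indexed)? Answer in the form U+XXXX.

Offset 0: leading byte 0xEF = 11101111 → 3-byte char #1 = EF 9C 9A.
Offset 3: leading byte 0xF0 = 11110000 → 4-byte char #2 = F0 9F 98 B4.
Offset 7: leading byte 0xE5 = 11100101 → 3-byte char #3 = E5 A5 B5.
Offset 10: leading byte 0xE2 = 11100010 → 3-byte char #4 = E2 97 A4.
Offset 13: leading byte 0xD4 = 11010100 → 2-byte char #5 = D4 91.
Offset 15: leading byte 0xF3 = 11110011 → 4-byte char #6 = F3 B2 A1 9D.
Offset 19: leading byte 0xE2 = 11100010 → 3-byte char #7 = E2 A1 98.
Offset 22: leading byte 0xF0 = 11110000 → 4-byte char #8 = F0 93 8C 85.
Offset 26: leading byte 0xF2 = 11110010 → 4-byte char #9 = F2 B5 AB B1.
Leading byte 0xF2 = 11110010 matches 11110xxx → 4-byte sequence.
Byte 1: 0xF2 = 11110010, payload 010 (3 bits).
Byte 2: 0xB5 = 10110101 (10xxxxxx ✓), payload 110101.
Byte 3: 0xAB = 10101011 (10xxxxxx ✓), payload 101011.
Byte 4: 0xB1 = 10110001 (10xxxxxx ✓), payload 110001.
Concatenate: 010110101101011110001 = 0xB5AF1 (21 bits → U+B5AF1).

U+B5AF1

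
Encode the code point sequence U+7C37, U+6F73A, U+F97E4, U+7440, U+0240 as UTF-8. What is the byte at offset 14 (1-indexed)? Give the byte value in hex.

0x80

1-indexed offset 14 is 0-indexed offset 13.
U+7C37 → 3-byte form E7 B0 B7 at offsets 0–2.
U+6F73A → 4-byte form F1 AF 9C BA at offsets 3–6.
U+F97E4 → 4-byte form F3 B9 9F A4 at offsets 7–10.
U+7440 → 3-byte form E7 91 80 at offsets 11–13.
Offset 13 falls in char 4's range; it's byte 3 of E7 91 80 = 0x80.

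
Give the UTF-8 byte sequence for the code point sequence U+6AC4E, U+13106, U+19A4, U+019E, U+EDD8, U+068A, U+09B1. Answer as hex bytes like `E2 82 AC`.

U+6AC4E: 4-byte form → F1 AA B1 8E.
U+13106: 4-byte form → F0 93 84 86.
U+19A4: 3-byte form → E1 A6 A4.
U+019E: 2-byte form → C6 9E.
U+EDD8: 3-byte form → EE B7 98.
U+068A: 2-byte form → DA 8A.
U+09B1: 3-byte form → E0 A6 B1.
Concatenated (21 bytes): F1 AA B1 8E F0 93 84 86 E1 A6 A4 C6 9E EE B7 98 DA 8A E0 A6 B1.

F1 AA B1 8E F0 93 84 86 E1 A6 A4 C6 9E EE B7 98 DA 8A E0 A6 B1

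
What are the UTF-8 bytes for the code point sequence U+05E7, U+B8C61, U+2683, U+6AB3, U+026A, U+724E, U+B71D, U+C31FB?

D7 A7 F2 B8 B1 A1 E2 9A 83 E6 AA B3 C9 AA E7 89 8E EB 9C 9D F3 83 87 BB

U+05E7: 2-byte form → D7 A7.
U+B8C61: 4-byte form → F2 B8 B1 A1.
U+2683: 3-byte form → E2 9A 83.
U+6AB3: 3-byte form → E6 AA B3.
U+026A: 2-byte form → C9 AA.
U+724E: 3-byte form → E7 89 8E.
U+B71D: 3-byte form → EB 9C 9D.
U+C31FB: 4-byte form → F3 83 87 BB.
Concatenated (24 bytes): D7 A7 F2 B8 B1 A1 E2 9A 83 E6 AA B3 C9 AA E7 89 8E EB 9C 9D F3 83 87 BB.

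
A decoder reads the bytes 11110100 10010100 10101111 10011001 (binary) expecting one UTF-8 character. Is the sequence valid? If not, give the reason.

Leading byte 0xF4 = 11110100 → 4-byte form.
Payload = 0x114BD9, which exceeds U+10FFFF, the maximum Unicode code point. (Leading bytes F5–FF, or F4 followed by ≥ 0x90, are invalid.)

invalid (encodes a value above U+10FFFF)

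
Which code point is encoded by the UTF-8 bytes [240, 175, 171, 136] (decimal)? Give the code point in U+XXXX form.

Leading byte 0xF0 = 11110000 matches 11110xxx → 4-byte sequence.
Byte 1: 0xF0 = 11110000, payload 000 (3 bits).
Byte 2: 0xAF = 10101111 (10xxxxxx ✓), payload 101111.
Byte 3: 0xAB = 10101011 (10xxxxxx ✓), payload 101011.
Byte 4: 0x88 = 10001000 (10xxxxxx ✓), payload 001000.
Concatenate: 000101111101011001000 = 0x2FAC8 (21 bits → U+2FAC8).

U+2FAC8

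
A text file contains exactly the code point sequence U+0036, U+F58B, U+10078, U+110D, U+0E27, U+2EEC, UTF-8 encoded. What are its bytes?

U+0036: 1-byte form → 36.
U+F58B: 3-byte form → EF 96 8B.
U+10078: 4-byte form → F0 90 81 B8.
U+110D: 3-byte form → E1 84 8D.
U+0E27: 3-byte form → E0 B8 A7.
U+2EEC: 3-byte form → E2 BB AC.
Concatenated (17 bytes): 36 EF 96 8B F0 90 81 B8 E1 84 8D E0 B8 A7 E2 BB AC.

36 EF 96 8B F0 90 81 B8 E1 84 8D E0 B8 A7 E2 BB AC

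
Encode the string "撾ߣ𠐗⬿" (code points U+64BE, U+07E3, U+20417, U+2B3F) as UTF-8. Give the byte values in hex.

U+64BE: 3-byte form → E6 92 BE.
U+07E3: 2-byte form → DF A3.
U+20417: 4-byte form → F0 A0 90 97.
U+2B3F: 3-byte form → E2 AC BF.
Concatenated (12 bytes): E6 92 BE DF A3 F0 A0 90 97 E2 AC BF.

E6 92 BE DF A3 F0 A0 90 97 E2 AC BF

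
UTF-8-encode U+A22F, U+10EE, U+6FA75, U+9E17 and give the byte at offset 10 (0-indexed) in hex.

U+A22F → 3-byte form EA 88 AF at offsets 0–2.
U+10EE → 3-byte form E1 83 AE at offsets 3–5.
U+6FA75 → 4-byte form F1 AF A9 B5 at offsets 6–9.
U+9E17 → 3-byte form E9 B8 97 at offsets 10–12.
Offset 10 falls in char 4's range; it's byte 1 of E9 B8 97 = 0xE9.

0xE9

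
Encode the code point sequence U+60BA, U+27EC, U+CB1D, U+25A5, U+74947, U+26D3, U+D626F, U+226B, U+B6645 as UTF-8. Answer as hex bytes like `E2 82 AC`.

U+60BA: 3-byte form → E6 82 BA.
U+27EC: 3-byte form → E2 9F AC.
U+CB1D: 3-byte form → EC AC 9D.
U+25A5: 3-byte form → E2 96 A5.
U+74947: 4-byte form → F1 B4 A5 87.
U+26D3: 3-byte form → E2 9B 93.
U+D626F: 4-byte form → F3 96 89 AF.
U+226B: 3-byte form → E2 89 AB.
U+B6645: 4-byte form → F2 B6 99 85.
Concatenated (30 bytes): E6 82 BA E2 9F AC EC AC 9D E2 96 A5 F1 B4 A5 87 E2 9B 93 F3 96 89 AF E2 89 AB F2 B6 99 85.

E6 82 BA E2 9F AC EC AC 9D E2 96 A5 F1 B4 A5 87 E2 9B 93 F3 96 89 AF E2 89 AB F2 B6 99 85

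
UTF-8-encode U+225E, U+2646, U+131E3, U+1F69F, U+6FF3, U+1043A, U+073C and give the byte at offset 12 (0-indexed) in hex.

0x9A

U+225E → 3-byte form E2 89 9E at offsets 0–2.
U+2646 → 3-byte form E2 99 86 at offsets 3–5.
U+131E3 → 4-byte form F0 93 87 A3 at offsets 6–9.
U+1F69F → 4-byte form F0 9F 9A 9F at offsets 10–13.
Offset 12 falls in char 4's range; it's byte 3 of F0 9F 9A 9F = 0x9A.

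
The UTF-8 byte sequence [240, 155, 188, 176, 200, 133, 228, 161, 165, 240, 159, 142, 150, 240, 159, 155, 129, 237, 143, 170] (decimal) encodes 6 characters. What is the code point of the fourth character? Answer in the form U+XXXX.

Offset 0: leading byte 0xF0 = 11110000 → 4-byte char #1 = F0 9B BC B0.
Offset 4: leading byte 0xC8 = 11001000 → 2-byte char #2 = C8 85.
Offset 6: leading byte 0xE4 = 11100100 → 3-byte char #3 = E4 A1 A5.
Offset 9: leading byte 0xF0 = 11110000 → 4-byte char #4 = F0 9F 8E 96.
Leading byte 0xF0 = 11110000 matches 11110xxx → 4-byte sequence.
Byte 1: 0xF0 = 11110000, payload 000 (3 bits).
Byte 2: 0x9F = 10011111 (10xxxxxx ✓), payload 011111.
Byte 3: 0x8E = 10001110 (10xxxxxx ✓), payload 001110.
Byte 4: 0x96 = 10010110 (10xxxxxx ✓), payload 010110.
Concatenate: 000011111001110010110 = 0x1F396 (21 bits → U+1F396).

U+1F396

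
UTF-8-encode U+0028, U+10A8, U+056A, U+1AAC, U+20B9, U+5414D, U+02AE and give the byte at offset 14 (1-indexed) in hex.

1-indexed offset 14 is 0-indexed offset 13.
U+0028 → 1-byte form 28 at offsets 0–0.
U+10A8 → 3-byte form E1 82 A8 at offsets 1–3.
U+056A → 2-byte form D5 AA at offsets 4–5.
U+1AAC → 3-byte form E1 AA AC at offsets 6–8.
U+20B9 → 3-byte form E2 82 B9 at offsets 9–11.
U+5414D → 4-byte form F1 94 85 8D at offsets 12–15.
Offset 13 falls in char 6's range; it's byte 2 of F1 94 85 8D = 0x94.

0x94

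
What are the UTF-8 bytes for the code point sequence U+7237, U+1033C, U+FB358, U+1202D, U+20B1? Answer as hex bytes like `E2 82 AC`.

E7 88 B7 F0 90 8C BC F3 BB 8D 98 F0 92 80 AD E2 82 B1

U+7237: 3-byte form → E7 88 B7.
U+1033C: 4-byte form → F0 90 8C BC.
U+FB358: 4-byte form → F3 BB 8D 98.
U+1202D: 4-byte form → F0 92 80 AD.
U+20B1: 3-byte form → E2 82 B1.
Concatenated (18 bytes): E7 88 B7 F0 90 8C BC F3 BB 8D 98 F0 92 80 AD E2 82 B1.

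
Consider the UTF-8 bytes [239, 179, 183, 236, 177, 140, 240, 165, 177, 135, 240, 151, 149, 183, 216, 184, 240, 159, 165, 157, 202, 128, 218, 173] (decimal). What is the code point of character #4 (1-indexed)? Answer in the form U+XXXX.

Offset 0: leading byte 0xEF = 11101111 → 3-byte char #1 = EF B3 B7.
Offset 3: leading byte 0xEC = 11101100 → 3-byte char #2 = EC B1 8C.
Offset 6: leading byte 0xF0 = 11110000 → 4-byte char #3 = F0 A5 B1 87.
Offset 10: leading byte 0xF0 = 11110000 → 4-byte char #4 = F0 97 95 B7.
Leading byte 0xF0 = 11110000 matches 11110xxx → 4-byte sequence.
Byte 1: 0xF0 = 11110000, payload 000 (3 bits).
Byte 2: 0x97 = 10010111 (10xxxxxx ✓), payload 010111.
Byte 3: 0x95 = 10010101 (10xxxxxx ✓), payload 010101.
Byte 4: 0xB7 = 10110111 (10xxxxxx ✓), payload 110111.
Concatenate: 000010111010101110111 = 0x17577 (21 bits → U+17577).

U+17577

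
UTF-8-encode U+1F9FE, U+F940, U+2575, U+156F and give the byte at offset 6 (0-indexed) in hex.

U+1F9FE → 4-byte form F0 9F A7 BE at offsets 0–3.
U+F940 → 3-byte form EF A5 80 at offsets 4–6.
Offset 6 falls in char 2's range; it's byte 3 of EF A5 80 = 0x80.

0x80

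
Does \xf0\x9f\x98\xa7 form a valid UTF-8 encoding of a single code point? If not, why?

Leading byte 0xF0 = 11110000 → 4-byte form.
Continuation bytes 0x9F=10011111, 0x98=10011000, 0xA7=10100111 all match 10xxxxxx.
Decoded value 0x1F627 is ≥ 0x10000 (shortest form) and not a surrogate.

valid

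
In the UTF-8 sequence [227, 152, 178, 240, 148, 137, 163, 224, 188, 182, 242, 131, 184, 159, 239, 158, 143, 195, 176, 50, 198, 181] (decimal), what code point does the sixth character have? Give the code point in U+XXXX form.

Offset 0: leading byte 0xE3 = 11100011 → 3-byte char #1 = E3 98 B2.
Offset 3: leading byte 0xF0 = 11110000 → 4-byte char #2 = F0 94 89 A3.
Offset 7: leading byte 0xE0 = 11100000 → 3-byte char #3 = E0 BC B6.
Offset 10: leading byte 0xF2 = 11110010 → 4-byte char #4 = F2 83 B8 9F.
Offset 14: leading byte 0xEF = 11101111 → 3-byte char #5 = EF 9E 8F.
Offset 17: leading byte 0xC3 = 11000011 → 2-byte char #6 = C3 B0.
Leading byte 0xC3 = 11000011 matches 110xxxxx → 2-byte sequence.
Byte 1: 0xC3 = 11000011, payload 00011 (5 bits).
Byte 2: 0xB0 = 10110000 (10xxxxxx ✓), payload 110000.
Concatenate: 00011110000 = 0xF0 (11 bits → U+00F0).

U+00F0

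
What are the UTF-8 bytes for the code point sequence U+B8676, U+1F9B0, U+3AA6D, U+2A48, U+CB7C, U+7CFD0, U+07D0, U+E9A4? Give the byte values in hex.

F2 B8 99 B6 F0 9F A6 B0 F0 BA A9 AD E2 A9 88 EC AD BC F1 BC BF 90 DF 90 EE A6 A4

U+B8676: 4-byte form → F2 B8 99 B6.
U+1F9B0: 4-byte form → F0 9F A6 B0.
U+3AA6D: 4-byte form → F0 BA A9 AD.
U+2A48: 3-byte form → E2 A9 88.
U+CB7C: 3-byte form → EC AD BC.
U+7CFD0: 4-byte form → F1 BC BF 90.
U+07D0: 2-byte form → DF 90.
U+E9A4: 3-byte form → EE A6 A4.
Concatenated (27 bytes): F2 B8 99 B6 F0 9F A6 B0 F0 BA A9 AD E2 A9 88 EC AD BC F1 BC BF 90 DF 90 EE A6 A4.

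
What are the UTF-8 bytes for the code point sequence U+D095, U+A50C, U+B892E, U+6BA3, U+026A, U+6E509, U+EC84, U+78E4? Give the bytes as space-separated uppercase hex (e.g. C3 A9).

ED 82 95 EA 94 8C F2 B8 A4 AE E6 AE A3 C9 AA F1 AE 94 89 EE B2 84 E7 A3 A4

U+D095: 3-byte form → ED 82 95.
U+A50C: 3-byte form → EA 94 8C.
U+B892E: 4-byte form → F2 B8 A4 AE.
U+6BA3: 3-byte form → E6 AE A3.
U+026A: 2-byte form → C9 AA.
U+6E509: 4-byte form → F1 AE 94 89.
U+EC84: 3-byte form → EE B2 84.
U+78E4: 3-byte form → E7 A3 A4.
Concatenated (25 bytes): ED 82 95 EA 94 8C F2 B8 A4 AE E6 AE A3 C9 AA F1 AE 94 89 EE B2 84 E7 A3 A4.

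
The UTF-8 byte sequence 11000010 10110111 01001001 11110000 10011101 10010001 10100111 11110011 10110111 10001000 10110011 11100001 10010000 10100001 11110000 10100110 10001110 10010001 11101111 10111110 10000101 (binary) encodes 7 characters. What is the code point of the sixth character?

U+26391

Offset 0: leading byte 0xC2 = 11000010 → 2-byte char #1 = C2 B7.
Offset 2: leading byte 0x49 = 01001001 → 1-byte char #2 = 49.
Offset 3: leading byte 0xF0 = 11110000 → 4-byte char #3 = F0 9D 91 A7.
Offset 7: leading byte 0xF3 = 11110011 → 4-byte char #4 = F3 B7 88 B3.
Offset 11: leading byte 0xE1 = 11100001 → 3-byte char #5 = E1 90 A1.
Offset 14: leading byte 0xF0 = 11110000 → 4-byte char #6 = F0 A6 8E 91.
Leading byte 0xF0 = 11110000 matches 11110xxx → 4-byte sequence.
Byte 1: 0xF0 = 11110000, payload 000 (3 bits).
Byte 2: 0xA6 = 10100110 (10xxxxxx ✓), payload 100110.
Byte 3: 0x8E = 10001110 (10xxxxxx ✓), payload 001110.
Byte 4: 0x91 = 10010001 (10xxxxxx ✓), payload 010001.
Concatenate: 000100110001110010001 = 0x26391 (21 bits → U+26391).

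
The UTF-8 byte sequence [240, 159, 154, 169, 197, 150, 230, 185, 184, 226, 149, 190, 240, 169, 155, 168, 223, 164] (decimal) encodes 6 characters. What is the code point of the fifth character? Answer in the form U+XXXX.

Offset 0: leading byte 0xF0 = 11110000 → 4-byte char #1 = F0 9F 9A A9.
Offset 4: leading byte 0xC5 = 11000101 → 2-byte char #2 = C5 96.
Offset 6: leading byte 0xE6 = 11100110 → 3-byte char #3 = E6 B9 B8.
Offset 9: leading byte 0xE2 = 11100010 → 3-byte char #4 = E2 95 BE.
Offset 12: leading byte 0xF0 = 11110000 → 4-byte char #5 = F0 A9 9B A8.
Leading byte 0xF0 = 11110000 matches 11110xxx → 4-byte sequence.
Byte 1: 0xF0 = 11110000, payload 000 (3 bits).
Byte 2: 0xA9 = 10101001 (10xxxxxx ✓), payload 101001.
Byte 3: 0x9B = 10011011 (10xxxxxx ✓), payload 011011.
Byte 4: 0xA8 = 10101000 (10xxxxxx ✓), payload 101000.
Concatenate: 000101001011011101000 = 0x296E8 (21 bits → U+296E8).

U+296E8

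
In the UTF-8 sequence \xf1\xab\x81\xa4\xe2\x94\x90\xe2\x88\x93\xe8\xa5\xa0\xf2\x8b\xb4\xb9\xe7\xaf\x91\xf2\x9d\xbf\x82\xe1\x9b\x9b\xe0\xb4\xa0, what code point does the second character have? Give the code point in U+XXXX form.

Offset 0: leading byte 0xF1 = 11110001 → 4-byte char #1 = F1 AB 81 A4.
Offset 4: leading byte 0xE2 = 11100010 → 3-byte char #2 = E2 94 90.
Leading byte 0xE2 = 11100010 matches 1110xxxx → 3-byte sequence.
Byte 1: 0xE2 = 11100010, payload 0010 (4 bits).
Byte 2: 0x94 = 10010100 (10xxxxxx ✓), payload 010100.
Byte 3: 0x90 = 10010000 (10xxxxxx ✓), payload 010000.
Concatenate: 0010010100010000 = 0x2510 (16 bits → U+2510).

U+2510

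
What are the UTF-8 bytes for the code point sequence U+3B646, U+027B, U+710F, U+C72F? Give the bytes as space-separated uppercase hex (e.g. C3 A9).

F0 BB 99 86 C9 BB E7 84 8F EC 9C AF

U+3B646: 4-byte form → F0 BB 99 86.
U+027B: 2-byte form → C9 BB.
U+710F: 3-byte form → E7 84 8F.
U+C72F: 3-byte form → EC 9C AF.
Concatenated (12 bytes): F0 BB 99 86 C9 BB E7 84 8F EC 9C AF.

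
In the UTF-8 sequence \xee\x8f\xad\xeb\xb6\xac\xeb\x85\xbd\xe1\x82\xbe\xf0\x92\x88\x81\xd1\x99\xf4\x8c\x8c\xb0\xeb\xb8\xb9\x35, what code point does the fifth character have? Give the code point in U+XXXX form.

Offset 0: leading byte 0xEE = 11101110 → 3-byte char #1 = EE 8F AD.
Offset 3: leading byte 0xEB = 11101011 → 3-byte char #2 = EB B6 AC.
Offset 6: leading byte 0xEB = 11101011 → 3-byte char #3 = EB 85 BD.
Offset 9: leading byte 0xE1 = 11100001 → 3-byte char #4 = E1 82 BE.
Offset 12: leading byte 0xF0 = 11110000 → 4-byte char #5 = F0 92 88 81.
Leading byte 0xF0 = 11110000 matches 11110xxx → 4-byte sequence.
Byte 1: 0xF0 = 11110000, payload 000 (3 bits).
Byte 2: 0x92 = 10010010 (10xxxxxx ✓), payload 010010.
Byte 3: 0x88 = 10001000 (10xxxxxx ✓), payload 001000.
Byte 4: 0x81 = 10000001 (10xxxxxx ✓), payload 000001.
Concatenate: 000010010001000000001 = 0x12201 (21 bits → U+12201).

U+12201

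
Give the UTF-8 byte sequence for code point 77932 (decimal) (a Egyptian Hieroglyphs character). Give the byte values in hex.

F0 93 81 AC

U+1306C = 0x1306C = 77932 decimal. In range U+10000–U+10FFFF → 4-byte form: 11110xxx 10xxxxxx 10xxxxxx 10xxxxxx.
Binary (21 bits): 000010011000001101100.
Split 3+6+6+6: 000 | 010011 | 000001 | 101100.
Byte 1: 11110000 = 0xF0.
Byte 2: 10010011 = 0x93.
Byte 3: 10000001 = 0x81.
Byte 4: 10101100 = 0xAC.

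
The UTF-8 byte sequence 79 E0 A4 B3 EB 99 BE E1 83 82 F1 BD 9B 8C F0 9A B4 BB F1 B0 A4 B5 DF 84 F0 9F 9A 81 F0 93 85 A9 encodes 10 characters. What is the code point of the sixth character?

U+1AD3B

Offset 0: leading byte 0x79 = 01111001 → 1-byte char #1 = 79.
Offset 1: leading byte 0xE0 = 11100000 → 3-byte char #2 = E0 A4 B3.
Offset 4: leading byte 0xEB = 11101011 → 3-byte char #3 = EB 99 BE.
Offset 7: leading byte 0xE1 = 11100001 → 3-byte char #4 = E1 83 82.
Offset 10: leading byte 0xF1 = 11110001 → 4-byte char #5 = F1 BD 9B 8C.
Offset 14: leading byte 0xF0 = 11110000 → 4-byte char #6 = F0 9A B4 BB.
Leading byte 0xF0 = 11110000 matches 11110xxx → 4-byte sequence.
Byte 1: 0xF0 = 11110000, payload 000 (3 bits).
Byte 2: 0x9A = 10011010 (10xxxxxx ✓), payload 011010.
Byte 3: 0xB4 = 10110100 (10xxxxxx ✓), payload 110100.
Byte 4: 0xBB = 10111011 (10xxxxxx ✓), payload 111011.
Concatenate: 000011010110100111011 = 0x1AD3B (21 bits → U+1AD3B).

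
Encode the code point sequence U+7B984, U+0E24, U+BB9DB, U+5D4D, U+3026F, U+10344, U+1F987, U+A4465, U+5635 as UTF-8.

U+7B984: 4-byte form → F1 BB A6 84.
U+0E24: 3-byte form → E0 B8 A4.
U+BB9DB: 4-byte form → F2 BB A7 9B.
U+5D4D: 3-byte form → E5 B5 8D.
U+3026F: 4-byte form → F0 B0 89 AF.
U+10344: 4-byte form → F0 90 8D 84.
U+1F987: 4-byte form → F0 9F A6 87.
U+A4465: 4-byte form → F2 A4 91 A5.
U+5635: 3-byte form → E5 98 B5.
Concatenated (33 bytes): F1 BB A6 84 E0 B8 A4 F2 BB A7 9B E5 B5 8D F0 B0 89 AF F0 90 8D 84 F0 9F A6 87 F2 A4 91 A5 E5 98 B5.

F1 BB A6 84 E0 B8 A4 F2 BB A7 9B E5 B5 8D F0 B0 89 AF F0 90 8D 84 F0 9F A6 87 F2 A4 91 A5 E5 98 B5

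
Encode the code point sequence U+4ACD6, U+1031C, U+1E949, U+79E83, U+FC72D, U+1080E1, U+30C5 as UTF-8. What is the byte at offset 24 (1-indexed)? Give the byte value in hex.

0xA1

1-indexed offset 24 is 0-indexed offset 23.
U+4ACD6 → 4-byte form F1 8A B3 96 at offsets 0–3.
U+1031C → 4-byte form F0 90 8C 9C at offsets 4–7.
U+1E949 → 4-byte form F0 9E A5 89 at offsets 8–11.
U+79E83 → 4-byte form F1 B9 BA 83 at offsets 12–15.
U+FC72D → 4-byte form F3 BC 9C AD at offsets 16–19.
U+1080E1 → 4-byte form F4 88 83 A1 at offsets 20–23.
Offset 23 falls in char 6's range; it's byte 4 of F4 88 83 A1 = 0xA1.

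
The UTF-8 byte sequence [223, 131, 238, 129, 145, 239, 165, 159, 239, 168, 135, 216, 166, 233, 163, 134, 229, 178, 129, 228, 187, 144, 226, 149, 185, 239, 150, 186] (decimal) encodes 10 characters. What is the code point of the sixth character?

Offset 0: leading byte 0xDF = 11011111 → 2-byte char #1 = DF 83.
Offset 2: leading byte 0xEE = 11101110 → 3-byte char #2 = EE 81 91.
Offset 5: leading byte 0xEF = 11101111 → 3-byte char #3 = EF A5 9F.
Offset 8: leading byte 0xEF = 11101111 → 3-byte char #4 = EF A8 87.
Offset 11: leading byte 0xD8 = 11011000 → 2-byte char #5 = D8 A6.
Offset 13: leading byte 0xE9 = 11101001 → 3-byte char #6 = E9 A3 86.
Leading byte 0xE9 = 11101001 matches 1110xxxx → 3-byte sequence.
Byte 1: 0xE9 = 11101001, payload 1001 (4 bits).
Byte 2: 0xA3 = 10100011 (10xxxxxx ✓), payload 100011.
Byte 3: 0x86 = 10000110 (10xxxxxx ✓), payload 000110.
Concatenate: 1001100011000110 = 0x98C6 (16 bits → U+98C6).

U+98C6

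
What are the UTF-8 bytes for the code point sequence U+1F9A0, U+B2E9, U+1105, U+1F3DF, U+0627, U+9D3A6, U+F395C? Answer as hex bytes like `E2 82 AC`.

U+1F9A0: 4-byte form → F0 9F A6 A0.
U+B2E9: 3-byte form → EB 8B A9.
U+1105: 3-byte form → E1 84 85.
U+1F3DF: 4-byte form → F0 9F 8F 9F.
U+0627: 2-byte form → D8 A7.
U+9D3A6: 4-byte form → F2 9D 8E A6.
U+F395C: 4-byte form → F3 B3 A5 9C.
Concatenated (24 bytes): F0 9F A6 A0 EB 8B A9 E1 84 85 F0 9F 8F 9F D8 A7 F2 9D 8E A6 F3 B3 A5 9C.

F0 9F A6 A0 EB 8B A9 E1 84 85 F0 9F 8F 9F D8 A7 F2 9D 8E A6 F3 B3 A5 9C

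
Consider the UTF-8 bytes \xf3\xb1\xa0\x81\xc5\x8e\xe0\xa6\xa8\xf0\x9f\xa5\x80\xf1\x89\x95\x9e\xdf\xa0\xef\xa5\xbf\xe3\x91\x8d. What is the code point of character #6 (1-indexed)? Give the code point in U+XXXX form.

Offset 0: leading byte 0xF3 = 11110011 → 4-byte char #1 = F3 B1 A0 81.
Offset 4: leading byte 0xC5 = 11000101 → 2-byte char #2 = C5 8E.
Offset 6: leading byte 0xE0 = 11100000 → 3-byte char #3 = E0 A6 A8.
Offset 9: leading byte 0xF0 = 11110000 → 4-byte char #4 = F0 9F A5 80.
Offset 13: leading byte 0xF1 = 11110001 → 4-byte char #5 = F1 89 95 9E.
Offset 17: leading byte 0xDF = 11011111 → 2-byte char #6 = DF A0.
Leading byte 0xDF = 11011111 matches 110xxxxx → 2-byte sequence.
Byte 1: 0xDF = 11011111, payload 11111 (5 bits).
Byte 2: 0xA0 = 10100000 (10xxxxxx ✓), payload 100000.
Concatenate: 11111100000 = 0x7E0 (11 bits → U+07E0).

U+07E0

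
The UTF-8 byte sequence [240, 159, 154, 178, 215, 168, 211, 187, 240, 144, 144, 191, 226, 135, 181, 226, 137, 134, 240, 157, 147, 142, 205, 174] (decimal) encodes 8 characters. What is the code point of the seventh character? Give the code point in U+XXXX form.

Offset 0: leading byte 0xF0 = 11110000 → 4-byte char #1 = F0 9F 9A B2.
Offset 4: leading byte 0xD7 = 11010111 → 2-byte char #2 = D7 A8.
Offset 6: leading byte 0xD3 = 11010011 → 2-byte char #3 = D3 BB.
Offset 8: leading byte 0xF0 = 11110000 → 4-byte char #4 = F0 90 90 BF.
Offset 12: leading byte 0xE2 = 11100010 → 3-byte char #5 = E2 87 B5.
Offset 15: leading byte 0xE2 = 11100010 → 3-byte char #6 = E2 89 86.
Offset 18: leading byte 0xF0 = 11110000 → 4-byte char #7 = F0 9D 93 8E.
Leading byte 0xF0 = 11110000 matches 11110xxx → 4-byte sequence.
Byte 1: 0xF0 = 11110000, payload 000 (3 bits).
Byte 2: 0x9D = 10011101 (10xxxxxx ✓), payload 011101.
Byte 3: 0x93 = 10010011 (10xxxxxx ✓), payload 010011.
Byte 4: 0x8E = 10001110 (10xxxxxx ✓), payload 001110.
Concatenate: 000011101010011001110 = 0x1D4CE (21 bits → U+1D4CE).

U+1D4CE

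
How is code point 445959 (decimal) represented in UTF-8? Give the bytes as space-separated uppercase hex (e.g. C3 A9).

U+6CE07 = 0x6CE07 = 445959 decimal. In range U+10000–U+10FFFF → 4-byte form: 11110xxx 10xxxxxx 10xxxxxx 10xxxxxx.
Binary (21 bits): 001101100111000000111.
Split 3+6+6+6: 001 | 101100 | 111000 | 000111.
Byte 1: 11110001 = 0xF1.
Byte 2: 10101100 = 0xAC.
Byte 3: 10111000 = 0xB8.
Byte 4: 10000111 = 0x87.

F1 AC B8 87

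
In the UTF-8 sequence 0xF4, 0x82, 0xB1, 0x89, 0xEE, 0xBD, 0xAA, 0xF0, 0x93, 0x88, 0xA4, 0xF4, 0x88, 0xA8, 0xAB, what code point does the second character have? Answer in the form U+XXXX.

Offset 0: leading byte 0xF4 = 11110100 → 4-byte char #1 = F4 82 B1 89.
Offset 4: leading byte 0xEE = 11101110 → 3-byte char #2 = EE BD AA.
Leading byte 0xEE = 11101110 matches 1110xxxx → 3-byte sequence.
Byte 1: 0xEE = 11101110, payload 1110 (4 bits).
Byte 2: 0xBD = 10111101 (10xxxxxx ✓), payload 111101.
Byte 3: 0xAA = 10101010 (10xxxxxx ✓), payload 101010.
Concatenate: 1110111101101010 = 0xEF6A (16 bits → U+EF6A).

U+EF6A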